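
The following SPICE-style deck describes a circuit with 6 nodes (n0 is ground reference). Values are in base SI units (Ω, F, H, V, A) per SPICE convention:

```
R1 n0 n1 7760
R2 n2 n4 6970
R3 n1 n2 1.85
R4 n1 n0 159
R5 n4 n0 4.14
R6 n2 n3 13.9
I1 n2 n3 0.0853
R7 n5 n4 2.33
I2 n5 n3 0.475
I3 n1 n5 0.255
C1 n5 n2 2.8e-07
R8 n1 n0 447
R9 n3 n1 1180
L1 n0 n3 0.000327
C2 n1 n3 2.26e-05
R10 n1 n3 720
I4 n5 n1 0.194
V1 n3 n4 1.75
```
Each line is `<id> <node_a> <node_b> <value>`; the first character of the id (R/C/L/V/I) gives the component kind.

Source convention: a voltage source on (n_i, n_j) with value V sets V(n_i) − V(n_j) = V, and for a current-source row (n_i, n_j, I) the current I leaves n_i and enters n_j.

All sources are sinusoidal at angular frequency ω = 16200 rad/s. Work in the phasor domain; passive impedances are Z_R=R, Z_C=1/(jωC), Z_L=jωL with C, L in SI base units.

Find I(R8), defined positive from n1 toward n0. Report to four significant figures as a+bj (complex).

Element admittances at ω=16200 rad/s:
  Y(R1) = 0.0001289+0.000j S between n0,n1
  Y(R2) = 0.0001435+0.000j S between n2,n4
  Y(R3) = 0.5405+0.000j S between n1,n2
  Y(R4) = 0.006289+0.000j S between n1,n0
  Y(R5) = 0.2415+0.000j S between n4,n0
  Y(R6) = 0.07194+0.000j S between n2,n3
  I1: injects 0.0853 A into n3 (from n2)
  Y(R7) = 0.4292+0.000j S between n5,n4
  I2: injects 0.475 A into n3 (from n5)
  I3: injects 0.255 A into n5 (from n1)
  Y(C1) = 0.000+0.004536j S between n5,n2
  Y(R8) = 0.002237+0.000j S between n1,n0
  Y(R9) = 0.0008475+0.000j S between n3,n1
  Y(L1) = 0.000-0.1888j S between n0,n3
  Y(C2) = 0.000+0.3661j S between n1,n3
  Y(R10) = 0.001389+0.000j S between n1,n3
  I4: injects 0.194 A into n1 (from n5)
  V1: constraint V(n3)−V(n4) = 1.75
Assemble and solve the 6×6 MNA system:
  V(n1)=0.9640+1.177j  V(n2)=0.8407+1.115j  V(n3)=1.085+0.8061j  V(n4)=-0.6645+0.8061j  V(n5)=-1.632+0.8323j
  i(V1)=0.2545+0.1835j

0.002156+0.002633j A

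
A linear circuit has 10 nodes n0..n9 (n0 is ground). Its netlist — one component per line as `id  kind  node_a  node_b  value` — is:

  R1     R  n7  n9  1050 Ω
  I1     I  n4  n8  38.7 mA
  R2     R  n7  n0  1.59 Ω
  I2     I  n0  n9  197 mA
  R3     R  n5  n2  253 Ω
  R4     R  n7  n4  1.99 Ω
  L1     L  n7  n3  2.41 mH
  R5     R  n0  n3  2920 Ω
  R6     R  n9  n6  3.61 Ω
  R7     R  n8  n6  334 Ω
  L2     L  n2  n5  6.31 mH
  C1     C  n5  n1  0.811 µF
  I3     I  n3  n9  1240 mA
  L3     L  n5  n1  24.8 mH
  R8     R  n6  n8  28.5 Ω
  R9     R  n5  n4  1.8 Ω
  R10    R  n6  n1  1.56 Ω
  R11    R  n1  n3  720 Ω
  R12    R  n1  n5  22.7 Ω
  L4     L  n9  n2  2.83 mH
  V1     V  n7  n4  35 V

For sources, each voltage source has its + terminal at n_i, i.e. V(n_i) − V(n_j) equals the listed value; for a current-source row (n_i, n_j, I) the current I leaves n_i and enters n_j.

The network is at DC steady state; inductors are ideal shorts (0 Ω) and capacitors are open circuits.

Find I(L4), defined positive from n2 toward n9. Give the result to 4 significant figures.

-1.479 A

Element admittances at DC:
  Y(R1) = 0.0009524 S between n7,n9
  I1: injects 0.0387 A into n8 (from n4)
  Y(R2) = 0.6289 S between n7,n0
  I2: injects 0.197 A into n9 (from n0)
  Y(R3) = 0.003953 S between n5,n2
  Y(R4) = 0.5025 S between n7,n4
  L1: short n7↔n3 (DC inductor)
  Y(R5) = 0.0003425 S between n0,n3
  Y(R6) = 0.2770 S between n9,n6
  Y(R7) = 0.002994 S between n8,n6
  L2: short n2↔n5 (DC inductor)
  Y(C1) = 0.000 S between n5,n1
  I3: injects 1.24 A into n9 (from n3)
  L3: short n5↔n1 (DC inductor)
  Y(R8) = 0.03509 S between n6,n8
  Y(R9) = 0.5556 S between n5,n4
  Y(R10) = 0.6410 S between n6,n1
  Y(R11) = 0.001389 S between n1,n3
  Y(R12) = 0.04405 S between n1,n5
  L4: short n9↔n2 (DC inductor)
  V1: constraint V(n7)−V(n4) = 35
Assemble and solve the 14×14 MNA system:
  V(n1)=-31.89  V(n2)=-31.89  V(n3)=0.3131  V(n4)=-34.69  V(n5)=-31.89  V(n6)=-31.85  V(n7)=0.3131  V(n8)=-30.84  V(n9)=-31.89
  i(L1)=1.285  i(L2)=1.479  i(L3)=-0.07176  i(L4)=1.479  i(V1)=-19.10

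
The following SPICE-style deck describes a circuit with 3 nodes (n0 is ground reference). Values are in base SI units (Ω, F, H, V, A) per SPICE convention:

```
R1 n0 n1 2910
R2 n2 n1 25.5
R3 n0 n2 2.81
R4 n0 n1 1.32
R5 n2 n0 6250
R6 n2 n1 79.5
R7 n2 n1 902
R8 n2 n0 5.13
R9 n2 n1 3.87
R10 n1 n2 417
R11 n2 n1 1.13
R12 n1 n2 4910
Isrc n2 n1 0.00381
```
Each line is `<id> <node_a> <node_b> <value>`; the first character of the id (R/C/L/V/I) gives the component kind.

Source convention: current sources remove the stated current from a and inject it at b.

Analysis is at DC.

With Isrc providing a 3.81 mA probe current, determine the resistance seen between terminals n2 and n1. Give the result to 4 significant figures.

R_eq = 0.6588 Ω

MNA unknowns: 2 node voltages V₁..V_2
R1: Y=0.0003436 on G[0,1]
R2: Y=0.03922 on G[2,1]
R3: Y=0.3559 on G[0,2]
R4: Y=0.7576 on G[0,1]
R5: Y=0.0001600 on G[2,0]
R6: Y=0.01258 on G[2,1]
R7: Y=0.001109 on G[2,1]
R8: Y=0.1949 on G[2,0]
R9: Y=0.2584 on G[2,1]
R10: Y=0.002398 on G[1,2]
R11: Y=0.8850 on G[2,1]
R12: Y=0.0002037 on G[1,2]
Isrc: z[2]−=0.00381, z[1]+=0.00381
solve → V1=0.001057, V2=-0.001453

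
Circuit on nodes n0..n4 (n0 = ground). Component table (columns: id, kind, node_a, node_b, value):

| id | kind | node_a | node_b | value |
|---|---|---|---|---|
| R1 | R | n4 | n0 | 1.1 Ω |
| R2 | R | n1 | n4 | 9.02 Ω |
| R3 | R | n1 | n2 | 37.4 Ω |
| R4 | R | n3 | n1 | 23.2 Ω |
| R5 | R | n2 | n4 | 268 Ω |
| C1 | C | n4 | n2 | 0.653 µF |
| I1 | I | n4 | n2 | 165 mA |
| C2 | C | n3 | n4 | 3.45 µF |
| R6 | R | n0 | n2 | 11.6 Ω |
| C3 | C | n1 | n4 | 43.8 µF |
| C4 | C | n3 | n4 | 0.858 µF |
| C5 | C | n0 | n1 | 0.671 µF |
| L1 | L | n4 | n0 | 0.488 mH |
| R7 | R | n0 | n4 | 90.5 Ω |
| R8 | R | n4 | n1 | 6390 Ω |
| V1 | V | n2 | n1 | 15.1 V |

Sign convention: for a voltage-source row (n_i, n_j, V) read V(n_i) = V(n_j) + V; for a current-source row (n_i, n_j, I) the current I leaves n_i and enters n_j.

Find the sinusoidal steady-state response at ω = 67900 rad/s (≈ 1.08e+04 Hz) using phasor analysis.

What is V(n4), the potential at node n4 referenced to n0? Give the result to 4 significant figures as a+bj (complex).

-1.259+0.0007462j V

Element admittances at ω=67900 rad/s:
  Y(R1) = 0.9091+0.000j S between n4,n0
  Y(R2) = 0.1109+0.000j S between n1,n4
  Y(R3) = 0.02674+0.000j S between n1,n2
  Y(R4) = 0.04310+0.000j S between n3,n1
  Y(R5) = 0.003731+0.000j S between n2,n4
  Y(C1) = 0.000+0.04434j S between n4,n2
  I1: injects 0.165 A into n2 (from n4)
  Y(C2) = 0.000+0.2343j S between n3,n4
  Y(R6) = 0.08621+0.000j S between n0,n2
  Y(C3) = 0.000+2.974j S between n1,n4
  Y(C4) = 0.000+0.05826j S between n3,n4
  Y(C5) = 0.000+0.04556j S between n0,n1
  Y(L1) = 0.000-0.03018j S between n4,n0
  Y(R7) = 0.01105+0.000j S between n0,n4
  Y(R8) = 0.0001565+0.000j S between n4,n1
  V1: constraint V(n2)−V(n1) = 15.1
Assemble and solve the 5×5 MNA system:
  V(n1)=-1.485+0.3361j  V(n2)=13.62+0.3361j  V(n3)=-1.215+0.04046j  V(n4)=-1.259+0.0007462j
  i(V1)=-1.453-0.6897j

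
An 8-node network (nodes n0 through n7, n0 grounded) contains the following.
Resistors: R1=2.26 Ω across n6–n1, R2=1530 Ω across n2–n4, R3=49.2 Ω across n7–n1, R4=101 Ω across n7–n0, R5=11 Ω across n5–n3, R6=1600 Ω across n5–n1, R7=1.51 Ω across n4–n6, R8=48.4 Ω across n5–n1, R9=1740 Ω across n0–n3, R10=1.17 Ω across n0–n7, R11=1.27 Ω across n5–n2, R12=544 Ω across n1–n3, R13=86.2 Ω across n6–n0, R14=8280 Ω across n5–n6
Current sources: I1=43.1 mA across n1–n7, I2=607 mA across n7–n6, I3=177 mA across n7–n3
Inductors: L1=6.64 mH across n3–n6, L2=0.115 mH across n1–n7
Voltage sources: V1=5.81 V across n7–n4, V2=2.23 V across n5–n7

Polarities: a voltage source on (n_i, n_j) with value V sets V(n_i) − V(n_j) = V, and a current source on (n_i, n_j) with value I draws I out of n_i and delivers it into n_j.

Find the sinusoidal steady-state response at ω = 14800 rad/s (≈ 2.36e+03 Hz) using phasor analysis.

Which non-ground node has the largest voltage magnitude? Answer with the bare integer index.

MNA unknowns: 7 node voltages V₁..V_7 plus 2 source currents (V1, V2)
R1: Y=0.4425+0.000j on G[6,1]
R2: Y=0.0006536+0.000j on G[2,4]
R3: Y=0.02033+0.000j on G[7,1]
I1: z[1]−=0.0431, z[7]+=0.0431
R4: Y=0.009901+0.000j on G[7,0]
I2: z[7]−=0.607, z[6]+=0.607
R5: Y=0.09091+0.000j on G[5,3]
R6: Y=0.0006250+0.000j on G[5,1]
R7: Y=0.6623+0.000j on G[4,6]
R8: Y=0.02066+0.000j on G[5,1]
L1: Y=0.000-0.01018j on G[3,6]
L2: Y=0.000-0.5875j on G[1,7]
R9: Y=0.0005747+0.000j on G[0,3]
I3: z[7]−=0.177, z[3]+=0.177
R10: Y=0.8547+0.000j on G[0,7]
R11: Y=0.7874+0.000j on G[5,2]
R12: Y=0.001838+0.000j on G[1,3]
R13: Y=0.01160+0.000j on G[6,0]
R14: Y=0.0001208+0.000j on G[5,6]
V1: row V7−V4=5.81, i_V1 at 7,4
V2: row V5−V7=2.23, i_V2 at 5,7
solve → V1=-0.8143-1.695j, V2=2.263+0.009312j, V3=3.930+0.7518j, V4=-5.770+0.009312j, V5=2.270+0.009312j, V6=-3.188-0.7313j, V7=0.04016+0.009312j
aux → i_V1=-1.715+0.4905j, i_V2=0.07936+0.03113j

4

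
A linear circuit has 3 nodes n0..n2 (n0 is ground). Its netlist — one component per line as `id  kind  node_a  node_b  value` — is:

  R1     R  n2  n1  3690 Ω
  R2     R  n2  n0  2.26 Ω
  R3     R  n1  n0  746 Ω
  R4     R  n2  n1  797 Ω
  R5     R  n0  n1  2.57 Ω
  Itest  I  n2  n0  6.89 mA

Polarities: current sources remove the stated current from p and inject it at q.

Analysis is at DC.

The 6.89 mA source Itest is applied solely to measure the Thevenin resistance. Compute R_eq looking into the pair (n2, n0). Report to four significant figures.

Apply KCL at each of the 2 non-ground nodes and solve the resulting linear system.
Node n1: branches {R1, R3, R4, R5} → V_1 = -6.040e-05
Node n2: branches {R1, R2, R4, Itest} → V_2 = -0.01552

R_eq = 2.252 Ω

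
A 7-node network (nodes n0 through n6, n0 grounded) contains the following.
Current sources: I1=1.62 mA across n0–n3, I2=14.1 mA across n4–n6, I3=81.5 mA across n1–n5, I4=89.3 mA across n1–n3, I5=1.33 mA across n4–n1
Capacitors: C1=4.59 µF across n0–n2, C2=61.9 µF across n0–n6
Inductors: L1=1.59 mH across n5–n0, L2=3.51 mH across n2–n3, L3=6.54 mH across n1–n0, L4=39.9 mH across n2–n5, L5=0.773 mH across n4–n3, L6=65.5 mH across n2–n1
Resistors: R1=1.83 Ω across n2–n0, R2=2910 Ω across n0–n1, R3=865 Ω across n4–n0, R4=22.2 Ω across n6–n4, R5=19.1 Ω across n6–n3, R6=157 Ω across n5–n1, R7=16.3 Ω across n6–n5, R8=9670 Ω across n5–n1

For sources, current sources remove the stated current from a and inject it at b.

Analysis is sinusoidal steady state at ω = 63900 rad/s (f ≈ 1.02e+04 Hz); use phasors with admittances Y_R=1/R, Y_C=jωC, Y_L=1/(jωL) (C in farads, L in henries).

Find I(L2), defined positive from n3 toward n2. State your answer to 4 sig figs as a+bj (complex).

0.002419-0.005652j A

Apply KCL at each of the 6 non-ground nodes and solve the resulting linear system.
Node n1: branches {L3, R2, I3, L6, R6, R8, I4, I5} → V_1 = -21.93-9.439j
Node n2: branches {C1, R1, L2, L4, L6} → V_2 = -0.0004277+1.187e-05j
Node n3: branches {I1, L2, L5, R5, I4} → V_3 = 1.267+0.5427j
Node n4: branches {I2, L5, R3, R4, I5} → V_4 = 0.1157-0.5150j
Node n5: branches {L1, L4, I3, R6, R7, R8} → V_5 = -0.7496-1.024j
Node n6: branches {I2, R4, R5, C2, R7} → V_6 = -0.01413-0.01060j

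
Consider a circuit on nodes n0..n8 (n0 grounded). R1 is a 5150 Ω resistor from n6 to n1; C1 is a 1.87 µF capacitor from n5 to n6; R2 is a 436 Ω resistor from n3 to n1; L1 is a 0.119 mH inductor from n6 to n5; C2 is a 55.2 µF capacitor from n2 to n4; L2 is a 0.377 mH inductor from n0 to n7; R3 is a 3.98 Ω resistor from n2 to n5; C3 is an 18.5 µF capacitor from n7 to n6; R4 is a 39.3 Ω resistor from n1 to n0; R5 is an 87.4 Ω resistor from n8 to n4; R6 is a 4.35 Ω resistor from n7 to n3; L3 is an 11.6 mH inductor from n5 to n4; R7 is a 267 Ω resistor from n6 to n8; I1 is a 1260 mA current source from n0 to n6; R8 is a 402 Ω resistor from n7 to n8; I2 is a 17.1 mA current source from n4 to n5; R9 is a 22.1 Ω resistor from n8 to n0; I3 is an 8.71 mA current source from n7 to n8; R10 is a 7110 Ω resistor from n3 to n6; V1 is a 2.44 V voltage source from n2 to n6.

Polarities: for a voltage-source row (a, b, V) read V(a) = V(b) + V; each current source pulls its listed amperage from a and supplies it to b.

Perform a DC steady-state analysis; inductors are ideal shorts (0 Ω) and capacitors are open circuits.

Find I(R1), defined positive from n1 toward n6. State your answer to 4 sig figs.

-0.02053 A

Apply KCL at each of the 8 non-ground nodes and solve the resulting linear system.
Node n1: branches {R1, R2, R4} → V_1 = 0.7460
Node n2: branches {C2, R3, V1} → V_2 = 108.9
Node n3: branches {R2, R6, R10} → V_3 = 0.07182
Node n4: branches {C2, R5, L3, I2} → V_4 = 106.5
Node n5: branches {C1, L1, R3, L3, I2} → V_5 = 106.5
Node n6: branches {R1, C1, L1, C3, R7, I1, R10, V1} → V_6 = 106.5
Node n7: branches {L2, C3, R6, R8, I3} → V_7 = 0.000
Node n8: branches {R5, R7, R8, R9, I3} → V_8 = 25.83
Source currents: i(L1)=0.3095, i(L2)=-0.07206, i(L3)=0.9396, i(V1)=-0.6131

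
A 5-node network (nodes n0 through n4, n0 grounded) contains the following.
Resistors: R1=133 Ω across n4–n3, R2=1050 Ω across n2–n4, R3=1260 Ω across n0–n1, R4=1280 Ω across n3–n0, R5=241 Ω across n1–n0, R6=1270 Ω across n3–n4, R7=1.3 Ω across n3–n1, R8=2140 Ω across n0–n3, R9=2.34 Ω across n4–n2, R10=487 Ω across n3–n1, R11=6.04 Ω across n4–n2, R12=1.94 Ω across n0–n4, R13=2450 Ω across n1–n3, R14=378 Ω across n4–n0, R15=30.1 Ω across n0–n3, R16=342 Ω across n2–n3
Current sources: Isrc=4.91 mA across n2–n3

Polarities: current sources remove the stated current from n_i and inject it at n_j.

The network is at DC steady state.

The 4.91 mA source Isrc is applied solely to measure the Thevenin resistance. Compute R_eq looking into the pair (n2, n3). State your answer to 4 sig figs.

R_eq = 22.38 Ω

Element admittances at DC:
  Y(R1) = 0.007519 S between n4,n3
  Y(R2) = 0.0009524 S between n2,n4
  Y(R3) = 0.0007937 S between n0,n1
  Y(R4) = 0.0007813 S between n3,n0
  Y(R5) = 0.004149 S between n1,n0
  Y(R6) = 0.0007874 S between n3,n4
  Y(R7) = 0.7692 S between n3,n1
  Y(R8) = 0.0004673 S between n0,n3
  Y(R9) = 0.4274 S between n4,n2
  Y(R10) = 0.002053 S between n3,n1
  Y(R11) = 0.1656 S between n4,n2
  Y(R12) = 0.5155 S between n0,n4
  Y(R13) = 0.0004082 S between n1,n3
  Y(R14) = 0.002646 S between n4,n0
  Y(R15) = 0.03322 S between n0,n3
  Y(R16) = 0.002924 S between n2,n3
  Isrc: injects 0.00491 A into n3 (from n2)
Assemble and solve the 4×4 MNA system:
  V(n1)=0.09436  V(n2)=-0.01495  V(n3)=0.09496  V(n4)=-0.007218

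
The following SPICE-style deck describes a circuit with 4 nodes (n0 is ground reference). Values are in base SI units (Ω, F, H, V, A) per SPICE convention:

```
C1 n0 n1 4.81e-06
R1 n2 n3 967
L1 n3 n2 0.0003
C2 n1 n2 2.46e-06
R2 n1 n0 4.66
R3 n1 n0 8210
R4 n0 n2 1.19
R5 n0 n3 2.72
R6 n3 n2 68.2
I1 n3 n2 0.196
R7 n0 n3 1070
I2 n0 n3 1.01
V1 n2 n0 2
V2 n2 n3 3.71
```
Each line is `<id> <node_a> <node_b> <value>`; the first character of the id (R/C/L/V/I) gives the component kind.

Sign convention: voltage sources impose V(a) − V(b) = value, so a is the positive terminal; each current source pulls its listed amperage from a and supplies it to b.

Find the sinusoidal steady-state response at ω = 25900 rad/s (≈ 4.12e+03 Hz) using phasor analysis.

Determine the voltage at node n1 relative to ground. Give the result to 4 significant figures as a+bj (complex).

0.2942+0.3355j V

Element admittances at ω=25900 rad/s:
  Y(C1) = 0.000+0.1246j S between n0,n1
  Y(R1) = 0.001034+0.000j S between n2,n3
  Y(L1) = 0.000-0.1287j S between n3,n2
  Y(C2) = 0.000+0.06371j S between n1,n2
  Y(R2) = 0.2146+0.000j S between n1,n0
  Y(R3) = 0.0001218+0.000j S between n1,n0
  Y(R4) = 0.8403+0.000j S between n0,n2
  Y(R5) = 0.3676+0.000j S between n0,n3
  Y(R6) = 0.01466+0.000j S between n3,n2
  I1: injects 0.196 A into n2 (from n3)
  Y(R7) = 0.0009346+0.000j S between n0,n3
  I2: injects 1.01 A into n3 (from n0)
  V1: constraint V(n2)−V(n0) = 2
  V2: constraint V(n2)−V(n3) = 3.71
Assemble and solve the 5×5 MNA system:
  V(n1)=0.2942+0.3355j  V(n2)=2.000+0.000j  V(n3)=-1.710+0.000j
  i(V1)=-0.06177-0.1087j  i(V2)=-1.503+0.4775j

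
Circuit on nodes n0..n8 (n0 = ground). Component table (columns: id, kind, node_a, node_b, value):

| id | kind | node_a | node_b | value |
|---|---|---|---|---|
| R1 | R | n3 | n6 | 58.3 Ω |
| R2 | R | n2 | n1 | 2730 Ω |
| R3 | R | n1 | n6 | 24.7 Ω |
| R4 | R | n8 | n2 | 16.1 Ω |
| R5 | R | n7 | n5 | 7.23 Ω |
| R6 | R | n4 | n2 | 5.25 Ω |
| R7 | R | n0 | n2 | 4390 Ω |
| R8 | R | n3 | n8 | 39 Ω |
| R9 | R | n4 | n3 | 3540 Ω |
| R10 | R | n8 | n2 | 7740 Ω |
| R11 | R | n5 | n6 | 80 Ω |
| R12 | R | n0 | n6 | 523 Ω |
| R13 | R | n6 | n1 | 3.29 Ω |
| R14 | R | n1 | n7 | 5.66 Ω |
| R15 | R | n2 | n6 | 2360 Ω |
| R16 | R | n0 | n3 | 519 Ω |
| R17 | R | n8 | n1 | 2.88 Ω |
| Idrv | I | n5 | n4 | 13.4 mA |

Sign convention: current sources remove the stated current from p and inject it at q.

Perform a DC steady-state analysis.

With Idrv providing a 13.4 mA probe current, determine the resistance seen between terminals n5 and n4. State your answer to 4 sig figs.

Element admittances at DC:
  Y(R1) = 0.01715 S between n3,n6
  Y(R2) = 0.0003663 S between n2,n1
  Y(R3) = 0.04049 S between n1,n6
  Y(R4) = 0.06211 S between n8,n2
  Y(R5) = 0.1383 S between n7,n5
  Y(R6) = 0.1905 S between n4,n2
  Y(R7) = 0.0002278 S between n0,n2
  Y(R8) = 0.02564 S between n3,n8
  Y(R9) = 0.0002825 S between n4,n3
  Y(R10) = 0.0001292 S between n8,n2
  Y(R11) = 0.01250 S between n5,n6
  Y(R12) = 0.001912 S between n0,n6
  Y(R13) = 0.3040 S between n6,n1
  Y(R14) = 0.1767 S between n1,n7
  Y(R15) = 0.0004237 S between n2,n6
  Y(R16) = 0.001927 S between n0,n3
  Y(R17) = 0.3472 S between n8,n1
  Idrv: injects 0.0134 A into n4 (from n5)
Assemble and solve the 8×8 MNA system:
  V(n1)=-0.02279  V(n2)=0.2238  V(n3)=-0.0003271  V(n4)=0.2937  V(n5)=-0.1720  V(n6)=-0.02633  V(n7)=-0.08833  V(n8)=0.01380

R_eq = 34.76 Ω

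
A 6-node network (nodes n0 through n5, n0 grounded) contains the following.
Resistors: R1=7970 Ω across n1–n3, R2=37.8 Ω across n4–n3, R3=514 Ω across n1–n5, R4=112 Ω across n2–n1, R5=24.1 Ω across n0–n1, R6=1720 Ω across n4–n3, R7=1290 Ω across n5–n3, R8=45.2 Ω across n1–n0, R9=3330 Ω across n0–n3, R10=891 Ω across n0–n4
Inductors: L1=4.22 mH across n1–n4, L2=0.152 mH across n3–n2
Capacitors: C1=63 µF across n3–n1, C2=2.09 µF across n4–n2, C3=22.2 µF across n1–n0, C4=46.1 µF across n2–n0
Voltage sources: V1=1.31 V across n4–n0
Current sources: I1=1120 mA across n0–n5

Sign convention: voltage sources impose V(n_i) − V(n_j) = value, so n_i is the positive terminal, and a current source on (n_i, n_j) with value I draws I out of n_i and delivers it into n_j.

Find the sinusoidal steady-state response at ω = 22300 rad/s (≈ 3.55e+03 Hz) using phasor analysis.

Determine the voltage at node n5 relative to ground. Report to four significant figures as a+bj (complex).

Apply KCL at each of the 5 non-ground nodes and solve the resulting linear system.
Node n1: branches {R1, L1, C1, R3, R4, R5, C3, R8} → V_1 = 6.887+4.032j
Node n2: branches {R4, L2, C2, C4} → V_2 = -3.442-2.244j
Node n3: branches {R1, C1, R2, L2, R6, R7, R9} → V_3 = 9.494+5.616j
Node n4: branches {L1, R2, R6, C2, R10, V1} → V_4 = 1.310+0.000j
Node n5: branches {R3, R7, I1} → V_5 = 419.3+4.483j
Source currents: i(V1)=0.3672-0.1289j

419.3+4.483j V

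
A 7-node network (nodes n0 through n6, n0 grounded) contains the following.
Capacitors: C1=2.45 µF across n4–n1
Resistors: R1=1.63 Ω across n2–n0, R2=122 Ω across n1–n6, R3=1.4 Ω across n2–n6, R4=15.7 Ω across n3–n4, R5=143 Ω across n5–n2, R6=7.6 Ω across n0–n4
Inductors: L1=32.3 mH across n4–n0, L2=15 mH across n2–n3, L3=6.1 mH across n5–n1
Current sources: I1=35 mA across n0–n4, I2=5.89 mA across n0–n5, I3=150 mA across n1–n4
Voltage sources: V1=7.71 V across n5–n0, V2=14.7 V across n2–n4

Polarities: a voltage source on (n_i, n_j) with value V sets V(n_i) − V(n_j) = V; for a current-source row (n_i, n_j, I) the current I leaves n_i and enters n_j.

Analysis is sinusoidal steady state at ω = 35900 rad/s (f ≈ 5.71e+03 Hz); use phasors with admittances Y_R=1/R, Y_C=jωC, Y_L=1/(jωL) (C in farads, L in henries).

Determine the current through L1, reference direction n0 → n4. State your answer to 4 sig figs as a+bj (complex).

Apply KCL at each of the 6 non-ground nodes and solve the resulting linear system.
Node n1: branches {C1, R2, L3, I3} → V_1 = -13.12+0.1150j
Node n2: branches {R1, R3, L2, R5, V2} → V_2 = 2.690-0.1402j
Node n3: branches {L2, R4} → V_3 = -12.00-0.5684j
Node n4: branches {C1, L1, R4, R6, I1, I3, V2} → V_4 = -12.01-0.1402j
Node n5: branches {L3, R5, I2, V1} → V_5 = 7.710+0.000j
Node n6: branches {R2, R3} → V_6 = 2.510-0.1373j
Source currents: i(V1)=-0.02869+0.09412j, i(V2)=-1.744+0.1163j

0.0001209-0.01036j A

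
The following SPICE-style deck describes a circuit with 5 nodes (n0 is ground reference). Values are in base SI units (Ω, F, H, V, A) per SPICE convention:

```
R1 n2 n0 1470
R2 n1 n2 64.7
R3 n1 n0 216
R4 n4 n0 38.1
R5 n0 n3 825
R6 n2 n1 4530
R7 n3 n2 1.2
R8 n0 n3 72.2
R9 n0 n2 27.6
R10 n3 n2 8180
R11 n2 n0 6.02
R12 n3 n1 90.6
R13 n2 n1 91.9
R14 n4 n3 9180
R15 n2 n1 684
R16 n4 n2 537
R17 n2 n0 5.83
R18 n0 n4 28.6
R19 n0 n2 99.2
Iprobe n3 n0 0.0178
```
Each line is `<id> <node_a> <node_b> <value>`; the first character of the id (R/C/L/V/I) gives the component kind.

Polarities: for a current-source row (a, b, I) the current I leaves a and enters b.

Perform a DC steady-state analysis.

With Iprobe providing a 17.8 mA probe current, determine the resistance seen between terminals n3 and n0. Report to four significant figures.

Element admittances at DC:
  Y(R1) = 0.0006803 S between n2,n0
  Y(R2) = 0.01546 S between n1,n2
  Y(R3) = 0.004630 S between n1,n0
  Y(R4) = 0.02625 S between n4,n0
  Y(R5) = 0.001212 S between n0,n3
  Y(R6) = 0.0002208 S between n2,n1
  Y(R7) = 0.8333 S between n3,n2
  Y(R8) = 0.01385 S between n0,n3
  Y(R9) = 0.03623 S between n0,n2
  Y(R10) = 0.0001222 S between n3,n2
  Y(R11) = 0.1661 S between n2,n0
  Y(R12) = 0.01104 S between n3,n1
  Y(R13) = 0.01088 S between n2,n1
  Y(R14) = 0.0001089 S between n4,n3
  Y(R15) = 0.001462 S between n2,n1
  Y(R16) = 0.001862 S between n4,n2
  Y(R17) = 0.1715 S between n2,n0
  Y(R18) = 0.03497 S between n0,n4
  Y(R19) = 0.01008 S between n0,n2
  Iprobe: injects 0.0178 A into n0 (from n3)
Assemble and solve the 4×4 MNA system:
  V(n1)=-0.04354  V(n2)=-0.04307  V(n3)=-0.06302  V(n4)=-0.001378

R_eq = 3.540 Ω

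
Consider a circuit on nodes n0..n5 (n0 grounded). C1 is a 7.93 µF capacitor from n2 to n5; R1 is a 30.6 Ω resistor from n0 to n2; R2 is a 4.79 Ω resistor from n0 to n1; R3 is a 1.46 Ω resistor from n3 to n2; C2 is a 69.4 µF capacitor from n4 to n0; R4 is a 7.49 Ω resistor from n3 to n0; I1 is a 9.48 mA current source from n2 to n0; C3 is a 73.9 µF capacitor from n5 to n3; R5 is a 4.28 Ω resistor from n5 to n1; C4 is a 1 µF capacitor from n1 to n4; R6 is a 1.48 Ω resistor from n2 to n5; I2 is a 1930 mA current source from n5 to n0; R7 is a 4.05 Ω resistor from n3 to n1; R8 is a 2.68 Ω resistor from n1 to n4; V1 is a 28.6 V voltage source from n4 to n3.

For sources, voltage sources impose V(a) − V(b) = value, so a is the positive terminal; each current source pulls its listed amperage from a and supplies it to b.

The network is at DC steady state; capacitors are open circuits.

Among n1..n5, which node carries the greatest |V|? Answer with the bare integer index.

Apply KCL at each of the 5 non-ground nodes and solve the resulting linear system.
Node n1: branches {R2, R5, C4, R7, R8} → V_1 = 0.4690
Node n2: branches {C1, R1, R3, I1, R6} → V_2 = -11.16
Node n3: branches {R3, R4, C3, R7, V1} → V_3 = -12.53
Node n4: branches {C2, C4, R8, V1} → V_4 = 16.07
Node n5: branches {C1, C3, R5, R6, I2} → V_5 = -10.29
Source currents: i(V1)=-5.822

4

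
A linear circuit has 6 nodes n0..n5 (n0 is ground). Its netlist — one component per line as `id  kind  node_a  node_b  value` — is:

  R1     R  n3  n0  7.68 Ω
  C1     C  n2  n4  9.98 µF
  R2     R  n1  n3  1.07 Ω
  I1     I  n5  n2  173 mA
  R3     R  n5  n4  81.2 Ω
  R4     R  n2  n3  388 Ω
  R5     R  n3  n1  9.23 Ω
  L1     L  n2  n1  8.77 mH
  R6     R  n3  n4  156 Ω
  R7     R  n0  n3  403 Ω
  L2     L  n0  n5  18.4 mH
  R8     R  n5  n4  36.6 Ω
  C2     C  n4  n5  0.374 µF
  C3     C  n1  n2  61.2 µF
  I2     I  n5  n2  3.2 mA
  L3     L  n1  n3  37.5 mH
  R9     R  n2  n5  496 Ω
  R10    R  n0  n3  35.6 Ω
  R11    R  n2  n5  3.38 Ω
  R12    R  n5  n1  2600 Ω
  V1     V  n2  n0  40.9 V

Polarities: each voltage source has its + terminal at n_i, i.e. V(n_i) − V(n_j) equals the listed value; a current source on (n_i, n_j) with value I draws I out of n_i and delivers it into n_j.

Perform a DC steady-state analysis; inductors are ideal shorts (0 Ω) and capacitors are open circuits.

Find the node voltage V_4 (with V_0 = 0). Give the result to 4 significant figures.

5.694 V

MNA unknowns: 5 node voltages V₁..V_5 plus 4 source currents (L1, L2, L3, V1)
R1: Y=0.1302 on G[3,0]
C1: Y=0.000 on G[2,4]
R2: Y=0.9346 on G[1,3]
I1: z[5]−=0.173, z[2]+=0.173
R3: Y=0.01232 on G[5,4]
R4: Y=0.002577 on G[2,3]
R5: Y=0.1083 on G[3,1]
L1: row V2−V1=0, i_L1 at 2,1
R6: Y=0.006410 on G[3,4]
R7: Y=0.002481 on G[0,3]
L2: row V0−V5=0, i_L2 at 0,5
R8: Y=0.02732 on G[5,4]
C2: Y=0.000 on G[4,5]
C3: Y=0.000 on G[1,2]
I2: z[5]−=0.0032, z[2]+=0.0032
L3: row V1−V3=0, i_L3 at 1,3
R9: Y=0.002016 on G[2,5]
R10: Y=0.02809 on G[0,3]
R11: Y=0.2959 on G[2,5]
R12: Y=0.0003846 on G[5,1]
V1: row V2−V0=40.9, i_V1 at 2,0
solve → V1=40.90, V2=40.90, V3=40.90, V4=5.694, V5=0.000
aux → i_L1=6.817, i_L2=-12.25, i_L3=6.802, i_V1=-18.82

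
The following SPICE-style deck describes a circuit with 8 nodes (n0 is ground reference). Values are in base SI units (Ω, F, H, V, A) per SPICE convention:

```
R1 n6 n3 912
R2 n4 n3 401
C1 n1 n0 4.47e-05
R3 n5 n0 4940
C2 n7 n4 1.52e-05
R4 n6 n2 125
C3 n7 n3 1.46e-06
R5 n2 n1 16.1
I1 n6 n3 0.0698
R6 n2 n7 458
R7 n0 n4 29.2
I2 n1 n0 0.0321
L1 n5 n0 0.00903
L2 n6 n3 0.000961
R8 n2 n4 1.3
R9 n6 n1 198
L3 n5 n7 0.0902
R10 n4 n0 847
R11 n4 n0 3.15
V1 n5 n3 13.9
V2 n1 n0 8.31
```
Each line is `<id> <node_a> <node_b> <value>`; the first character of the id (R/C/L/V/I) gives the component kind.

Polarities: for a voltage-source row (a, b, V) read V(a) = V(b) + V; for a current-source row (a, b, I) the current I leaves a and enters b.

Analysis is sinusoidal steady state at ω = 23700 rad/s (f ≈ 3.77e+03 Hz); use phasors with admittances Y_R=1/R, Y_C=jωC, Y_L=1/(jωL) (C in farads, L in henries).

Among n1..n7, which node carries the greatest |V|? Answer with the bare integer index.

5

MNA unknowns: 7 node voltages V₁..V_7 plus 2 source currents (V1, V2)
R1: Y=0.001096+0.000j on G[6,3]
R2: Y=0.002494+0.000j on G[4,3]
C1: Y=0.000+1.059j on G[1,0]
R3: Y=0.0002024+0.000j on G[5,0]
C2: Y=0.000+0.3602j on G[7,4]
R4: Y=0.008000+0.000j on G[6,2]
C3: Y=0.000+0.03460j on G[7,3]
R5: Y=0.06211+0.000j on G[2,1]
I1: z[6]−=0.0698, z[3]+=0.0698
R6: Y=0.002183+0.000j on G[2,7]
R7: Y=0.03425+0.000j on G[0,4]
I2: z[1]−=0.0321, z[0]+=0.0321
L1: Y=0.000-0.004673j on G[5,0]
L2: Y=0.000-0.04391j on G[6,3]
R8: Y=0.7692+0.000j on G[2,4]
R9: Y=0.005051+0.000j on G[6,1]
L3: Y=0.000-0.0004678j on G[5,7]
R10: Y=0.001181+0.000j on G[4,0]
R11: Y=0.3175+0.000j on G[4,0]
V1: row V5−V3=13.9, i_V1 at 5,3
V2: row V1−V0=8.31, i_V2 at 1,0
solve → V1=8.310+0.000j, V2=1.749+0.1951j, V3=4.528+0.6651j, V4=1.194+0.2220j, V5=18.43+0.6651j, V6=4.190-0.8871j, V7=1.466+0.2588j
aux → i_V1=-0.007028+0.09391j, i_V2=-0.4604-8.796j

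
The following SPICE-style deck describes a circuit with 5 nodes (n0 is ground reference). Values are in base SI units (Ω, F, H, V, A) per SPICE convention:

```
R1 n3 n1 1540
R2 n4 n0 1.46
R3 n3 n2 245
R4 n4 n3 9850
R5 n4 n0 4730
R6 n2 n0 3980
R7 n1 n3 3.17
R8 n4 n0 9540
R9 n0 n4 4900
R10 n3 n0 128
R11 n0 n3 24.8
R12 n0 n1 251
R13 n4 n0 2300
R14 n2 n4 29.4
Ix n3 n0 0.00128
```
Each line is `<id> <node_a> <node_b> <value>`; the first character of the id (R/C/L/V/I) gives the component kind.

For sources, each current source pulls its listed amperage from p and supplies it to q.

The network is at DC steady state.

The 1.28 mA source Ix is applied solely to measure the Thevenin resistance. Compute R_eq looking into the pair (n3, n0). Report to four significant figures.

R_eq = 17.92 Ω

Apply KCL at each of the 4 non-ground nodes and solve the resulting linear system.
Node n1: branches {R1, R7, R12} → V_1 = -0.02265
Node n2: branches {R3, R6, R14} → V_2 = -0.002552
Node n3: branches {R1, R3, R4, R7, R10, R11, Ix} → V_3 = -0.02294
Node n4: branches {R2, R4, R5, R8, R9, R13, R14} → V_4 = -0.0001238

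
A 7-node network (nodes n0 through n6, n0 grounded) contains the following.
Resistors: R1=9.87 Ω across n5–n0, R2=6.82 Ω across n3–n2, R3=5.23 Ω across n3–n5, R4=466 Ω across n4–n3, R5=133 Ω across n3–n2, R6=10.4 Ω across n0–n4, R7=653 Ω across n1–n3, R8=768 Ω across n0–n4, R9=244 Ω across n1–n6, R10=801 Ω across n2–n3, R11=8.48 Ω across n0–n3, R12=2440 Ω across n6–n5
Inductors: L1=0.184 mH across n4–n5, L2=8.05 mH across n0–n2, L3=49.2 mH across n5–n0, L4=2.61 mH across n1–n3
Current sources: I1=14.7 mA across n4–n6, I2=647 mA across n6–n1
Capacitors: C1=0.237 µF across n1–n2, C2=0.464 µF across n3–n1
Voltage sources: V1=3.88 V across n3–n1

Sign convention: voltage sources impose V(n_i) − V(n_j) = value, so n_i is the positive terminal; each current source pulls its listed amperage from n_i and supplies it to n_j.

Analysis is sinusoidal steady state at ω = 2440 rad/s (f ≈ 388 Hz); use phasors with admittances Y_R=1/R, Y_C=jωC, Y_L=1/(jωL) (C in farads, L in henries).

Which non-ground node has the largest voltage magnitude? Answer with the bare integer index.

Element admittances at ω=2440 rad/s:
  Y(R1) = 0.1013+0.000j S between n5,n0
  Y(L1) = 0.000-2.227j S between n4,n5
  Y(L2) = 0.000-0.05091j S between n0,n2
  I1: injects 0.0147 A into n6 (from n4)
  Y(R2) = 0.1466+0.000j S between n3,n2
  I2: injects 0.647 A into n1 (from n6)
  Y(C1) = 0.000+0.0005783j S between n1,n2
  Y(R3) = 0.1912+0.000j S between n3,n5
  Y(L3) = 0.000-0.008330j S between n5,n0
  Y(R4) = 0.002146+0.000j S between n4,n3
  Y(R5) = 0.007519+0.000j S between n3,n2
  Y(L4) = 0.000-0.1570j S between n1,n3
  Y(R6) = 0.09615+0.000j S between n0,n4
  Y(R7) = 0.001531+0.000j S between n1,n3
  Y(R8) = 0.001302+0.000j S between n0,n4
  Y(R9) = 0.004098+0.000j S between n1,n6
  Y(R10) = 0.001248+0.000j S between n2,n3
  Y(C2) = 0.000+0.001132j S between n3,n1
  Y(R11) = 0.1179+0.000j S between n0,n3
  Y(R12) = 0.0004098+0.000j S between n6,n5
  V1: constraint V(n3)−V(n1) = 3.88
Assemble and solve the 7×7 MNA system:
  V(n1)=-3.722+0.03070j  V(n2)=0.1377+0.06146j  V(n3)=0.1578+0.03070j  V(n4)=-0.1096+0.01166j  V(n5)=-0.1101+0.01321j  V(n6)=-143.6+0.02911j
  i(V1)=-0.07945+0.6026j

6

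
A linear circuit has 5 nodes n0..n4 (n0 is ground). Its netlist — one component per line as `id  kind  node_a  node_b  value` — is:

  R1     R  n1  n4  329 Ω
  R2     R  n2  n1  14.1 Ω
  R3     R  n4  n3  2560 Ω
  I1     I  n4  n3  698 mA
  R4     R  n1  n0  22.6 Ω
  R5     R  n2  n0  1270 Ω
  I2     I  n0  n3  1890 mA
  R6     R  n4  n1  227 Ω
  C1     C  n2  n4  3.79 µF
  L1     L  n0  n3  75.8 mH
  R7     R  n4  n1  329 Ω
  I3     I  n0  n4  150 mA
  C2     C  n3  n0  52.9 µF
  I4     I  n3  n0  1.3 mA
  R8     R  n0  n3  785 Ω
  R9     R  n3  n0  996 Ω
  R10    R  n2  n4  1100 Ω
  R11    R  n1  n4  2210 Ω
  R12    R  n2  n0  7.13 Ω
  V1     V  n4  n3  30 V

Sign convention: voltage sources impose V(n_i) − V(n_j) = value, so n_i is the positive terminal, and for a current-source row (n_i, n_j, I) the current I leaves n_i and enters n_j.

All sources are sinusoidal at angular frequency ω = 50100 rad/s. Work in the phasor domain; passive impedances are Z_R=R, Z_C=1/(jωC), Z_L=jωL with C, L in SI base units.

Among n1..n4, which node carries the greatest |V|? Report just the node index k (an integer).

Apply KCL at each of the 4 non-ground nodes and solve the resulting linear system.
Node n1: branches {R1, R2, R4, R6, R7, R11} → V_1 = 11.70+7.939j
Node n2: branches {R2, R5, C1, R10, R12} → V_2 = 16.31+14.07j
Node n3: branches {R3, I1, I2, L1, C2, I4, R8, R9, V1} → V_3 = -0.8817+0.2934j
Node n4: branches {R1, R3, I1, R6, C1, R7, I3, R10, R11, V1} → V_4 = 29.12+0.2934j
Source currents: i(V1)=-3.378-2.336j

4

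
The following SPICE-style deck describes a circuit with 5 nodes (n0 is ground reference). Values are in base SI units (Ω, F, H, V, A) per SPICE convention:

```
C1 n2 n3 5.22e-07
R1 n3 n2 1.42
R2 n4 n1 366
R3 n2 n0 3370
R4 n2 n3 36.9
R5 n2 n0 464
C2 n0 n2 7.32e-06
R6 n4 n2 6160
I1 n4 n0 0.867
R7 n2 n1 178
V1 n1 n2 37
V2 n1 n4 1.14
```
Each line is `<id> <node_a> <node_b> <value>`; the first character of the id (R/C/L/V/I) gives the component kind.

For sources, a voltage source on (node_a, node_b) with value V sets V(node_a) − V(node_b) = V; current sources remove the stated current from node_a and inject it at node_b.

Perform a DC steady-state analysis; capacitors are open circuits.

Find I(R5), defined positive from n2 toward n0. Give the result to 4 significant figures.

Element admittances at DC:
  Y(C1) = 0.000 S between n2,n3
  Y(R1) = 0.7042 S between n3,n2
  Y(R2) = 0.002732 S between n4,n1
  Y(R3) = 0.0002967 S between n2,n0
  Y(R4) = 0.02710 S between n2,n3
  Y(R5) = 0.002155 S between n2,n0
  Y(C2) = 0.000 S between n0,n2
  Y(R6) = 0.0001623 S between n4,n2
  I1: injects 0.867 A into n0 (from n4)
  Y(R7) = 0.005618 S between n2,n1
  V1: constraint V(n1)−V(n2) = 37
  V2: constraint V(n1)−V(n4) = 1.14
Assemble and solve the 6×6 MNA system:
  V(n1)=-316.6  V(n2)=-353.6  V(n3)=-353.6  V(n4)=-317.7
  i(V1)=-1.081  i(V2)=0.8697

-0.7621 A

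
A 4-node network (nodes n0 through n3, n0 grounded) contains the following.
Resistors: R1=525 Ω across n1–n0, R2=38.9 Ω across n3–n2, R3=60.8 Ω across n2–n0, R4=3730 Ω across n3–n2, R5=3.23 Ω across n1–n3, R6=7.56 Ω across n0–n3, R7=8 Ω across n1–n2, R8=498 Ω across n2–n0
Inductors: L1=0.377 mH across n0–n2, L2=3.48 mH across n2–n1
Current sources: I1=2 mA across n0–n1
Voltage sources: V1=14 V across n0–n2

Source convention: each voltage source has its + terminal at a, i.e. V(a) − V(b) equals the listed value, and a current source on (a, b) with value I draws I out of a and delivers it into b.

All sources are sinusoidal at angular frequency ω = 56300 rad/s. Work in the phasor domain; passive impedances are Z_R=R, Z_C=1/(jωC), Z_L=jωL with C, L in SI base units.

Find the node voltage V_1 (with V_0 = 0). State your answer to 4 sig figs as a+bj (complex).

-8.588+0.1193j V

Element admittances at ω=56300 rad/s:
  Y(R1) = 0.001905+0.000j S between n1,n0
  Y(R2) = 0.02571+0.000j S between n3,n2
  Y(R3) = 0.01645+0.000j S between n2,n0
  Y(R4) = 0.0002681+0.000j S between n3,n2
  Y(R5) = 0.3096+0.000j S between n1,n3
  Y(L1) = 0.000-0.04711j S between n0,n2
  Y(L2) = 0.000-0.005104j S between n2,n1
  Y(R6) = 0.1323+0.000j S between n0,n3
  Y(R7) = 0.1250+0.000j S between n1,n2
  I1: injects 0.002 A into n1 (from n0)
  Y(R8) = 0.002008+0.000j S between n2,n0
  V1: constraint V(n0)−V(n2) = 14
Assemble and solve the 4×4 MNA system:
  V(n1)=-8.588+0.1193j  V(n2)=-14.00+0.000j  V(n3)=-6.461+0.07891j
  i(V1)=-1.131+0.6703j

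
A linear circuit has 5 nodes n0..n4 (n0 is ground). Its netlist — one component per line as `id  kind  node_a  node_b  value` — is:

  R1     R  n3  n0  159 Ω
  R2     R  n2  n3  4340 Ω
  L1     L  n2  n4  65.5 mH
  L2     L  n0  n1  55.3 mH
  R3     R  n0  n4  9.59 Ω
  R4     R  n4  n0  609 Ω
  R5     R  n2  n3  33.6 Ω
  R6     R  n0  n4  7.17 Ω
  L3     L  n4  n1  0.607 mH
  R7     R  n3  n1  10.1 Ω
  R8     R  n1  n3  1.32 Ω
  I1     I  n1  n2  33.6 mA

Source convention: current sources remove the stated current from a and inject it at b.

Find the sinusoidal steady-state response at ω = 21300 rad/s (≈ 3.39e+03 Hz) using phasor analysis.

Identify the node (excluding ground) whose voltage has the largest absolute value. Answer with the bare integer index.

Apply KCL at each of the 4 non-ground nodes and solve the resulting linear system.
Node n1: branches {L2, L3, R7, R8, I1} → V_1 = -0.01134-0.002464j
Node n2: branches {R2, L1, R5, I1} → V_2 = 1.147+0.02594j
Node n3: branches {R1, R2, R5, R7, R8} → V_3 = 0.02766-0.001492j
Node n4: branches {L1, R3, R4, R6, L3} → V_4 = -0.0007005-9.737e-07j

2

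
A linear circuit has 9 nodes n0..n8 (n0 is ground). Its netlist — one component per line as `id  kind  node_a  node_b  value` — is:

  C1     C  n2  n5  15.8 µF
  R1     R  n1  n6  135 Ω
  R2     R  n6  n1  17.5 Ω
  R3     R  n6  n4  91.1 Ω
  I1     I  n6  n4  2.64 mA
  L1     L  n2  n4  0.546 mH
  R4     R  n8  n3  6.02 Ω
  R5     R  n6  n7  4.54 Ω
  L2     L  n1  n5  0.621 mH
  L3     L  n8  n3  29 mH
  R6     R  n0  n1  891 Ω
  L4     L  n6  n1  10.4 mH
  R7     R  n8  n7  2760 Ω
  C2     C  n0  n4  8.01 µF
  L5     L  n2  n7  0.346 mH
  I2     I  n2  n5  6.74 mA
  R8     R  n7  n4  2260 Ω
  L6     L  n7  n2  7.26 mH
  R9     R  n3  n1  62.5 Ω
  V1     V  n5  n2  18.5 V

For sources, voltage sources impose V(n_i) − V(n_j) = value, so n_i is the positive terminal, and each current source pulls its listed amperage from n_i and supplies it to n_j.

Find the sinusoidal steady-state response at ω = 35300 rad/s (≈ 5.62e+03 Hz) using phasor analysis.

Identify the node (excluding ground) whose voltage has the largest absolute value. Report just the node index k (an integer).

MNA unknowns: 8 node voltages V₁..V_8 plus 1 source current (V1)
C1: Y=0.000+0.5577j on G[2,5]
R1: Y=0.007407+0.000j on G[1,6]
R2: Y=0.05714+0.000j on G[6,1]
R3: Y=0.01098+0.000j on G[6,4]
I1: z[6]−=0.00264, z[4]+=0.00264
L1: Y=0.000-0.05188j on G[2,4]
R4: Y=0.1661+0.000j on G[8,3]
R5: Y=0.2203+0.000j on G[6,7]
L2: Y=0.000-0.04562j on G[1,5]
L3: Y=0.000-0.0009768j on G[8,3]
R6: Y=0.001122+0.000j on G[0,1]
L4: Y=0.000-0.002724j on G[6,1]
R7: Y=0.0003623+0.000j on G[8,7]
C2: Y=0.000+0.2828j on G[0,4]
L5: Y=0.000-0.08187j on G[2,7]
I2: z[2]−=0.00674, z[5]+=0.00674
R8: Y=0.0004425+0.000j on G[7,4]
L6: Y=0.000-0.003902j on G[7,2]
R9: Y=0.01600+0.000j on G[3,1]
V1: row V5−V2=18.5, i_V1 at 5,2
solve → V1=9.165-6.960j, V2=-0.3190-1.325j, V3=9.056-6.788j, V4=0.02763+0.03638j, V5=18.18-1.325j, V6=5.114-0.9230j, V7=4.267+0.8486j, V8=9.046-6.771j
aux → i_V1=-0.2503-9.907j

5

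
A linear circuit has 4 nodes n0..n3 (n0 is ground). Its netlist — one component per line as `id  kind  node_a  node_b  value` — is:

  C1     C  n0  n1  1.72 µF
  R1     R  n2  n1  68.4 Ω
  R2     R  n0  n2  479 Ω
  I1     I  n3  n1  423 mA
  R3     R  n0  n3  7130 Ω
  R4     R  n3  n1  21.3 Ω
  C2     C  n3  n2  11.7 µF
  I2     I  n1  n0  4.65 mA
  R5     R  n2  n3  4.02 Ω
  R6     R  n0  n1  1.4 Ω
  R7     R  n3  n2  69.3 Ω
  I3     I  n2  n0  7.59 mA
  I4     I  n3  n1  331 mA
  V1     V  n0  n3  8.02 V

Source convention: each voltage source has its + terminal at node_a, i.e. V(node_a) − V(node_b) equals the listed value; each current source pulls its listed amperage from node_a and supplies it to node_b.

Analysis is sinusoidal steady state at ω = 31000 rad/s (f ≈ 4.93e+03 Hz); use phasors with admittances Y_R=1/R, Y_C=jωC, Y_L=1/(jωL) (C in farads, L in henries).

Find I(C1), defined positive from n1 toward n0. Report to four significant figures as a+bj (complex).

MNA unknowns: 3 node voltages V₁..V_3 plus 1 source current (V1)
C1: Y=0.000+0.05332j on G[0,1]
R1: Y=0.01462+0.000j on G[2,1]
R2: Y=0.002088+0.000j on G[0,2]
I1: z[3]−=0.423, z[1]+=0.423
R3: Y=0.0001403+0.000j on G[0,3]
R4: Y=0.04695+0.000j on G[3,1]
C2: Y=0.000+0.3627j on G[3,2]
I2: z[1]−=0.00465, z[0]+=0.00465
R5: Y=0.2488+0.000j on G[2,3]
R6: Y=0.7143+0.000j on G[0,1]
R7: Y=0.01443+0.000j on G[3,2]
I3: z[2]−=0.00759, z[0]+=0.00759
I4: z[3]−=0.331, z[1]+=0.331
V1: row V0−V3=8.02, i_V1 at 0,3
solve → V1=0.3308-0.02702j, V2=-7.846-0.2273j, V3=-8.020+0.000j
aux → i_V1=0.2325-0.002134j

0.001441+0.01764j A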